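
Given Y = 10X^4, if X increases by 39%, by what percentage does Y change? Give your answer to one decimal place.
273.3%

For Y = 10X^4:
If X → X(1 + 0.39)
Then Y → Y · (1 + 0.39)^4
     ≈ Y · 3.7330

Percentage change = ((1 + 0.39)^4 − 1) × 100% ≈ 273.3%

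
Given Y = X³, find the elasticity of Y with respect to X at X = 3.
Elasticity = 3

Elasticity = (dY/dX) · (X/Y)

dY/dX = 3·X²
At X = 3: dY/dX = 27, Y = 27

Elasticity = 27 · (3 / 27) = 3

Interpretation: for a small percentage change in X, the percentage change in Y is approximately 3.00 times as large.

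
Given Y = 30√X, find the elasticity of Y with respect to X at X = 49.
Elasticity = 1/2

Elasticity = (dY/dX) · (X/Y)

dY/dX = 15/√X
At X = 49: dY/dX = 15/7, Y = 210

Elasticity = (15/7) · (49 / 210) = 1/2

Interpretation: for a small percentage change in X, the percentage change in Y is approximately 0.50 times as large.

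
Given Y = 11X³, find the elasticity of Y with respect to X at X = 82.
Elasticity = 3

Elasticity = (dY/dX) · (X/Y)

dY/dX = 33·X²
At X = 82: dY/dX = 221892, Y = 6065048

Elasticity = 221892 · (82 / 6065048) = 3

Interpretation: for a small percentage change in X, the percentage change in Y is approximately 3.00 times as large.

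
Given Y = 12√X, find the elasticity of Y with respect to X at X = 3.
Elasticity = 1/2

Elasticity = (dY/dX) · (X/Y)

dY/dX = 6/√X
At X = 3: dY/dX = 2·√3, Y = 12·√3

Elasticity = (2·√3) · (3 / (12·√3)) = 1/2

Interpretation: for a small percentage change in X, the percentage change in Y is approximately 0.50 times as large.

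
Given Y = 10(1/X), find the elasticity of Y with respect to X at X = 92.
Elasticity = -1

Elasticity = (dY/dX) · (X/Y)

dY/dX = -10/X²
At X = 92: dY/dX = -5/4232, Y = 5/46

Elasticity = (-5/4232) · (92 / (5/46)) = -1

Interpretation: for a small percentage change in X, the percentage change in Y is approximately -1.00 times as large.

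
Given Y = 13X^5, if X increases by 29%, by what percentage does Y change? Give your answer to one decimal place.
257.2%

For Y = 13X^5:
If X → X(1 + 0.29)
Then Y → Y · (1 + 0.29)^5
     ≈ Y · 3.5723

Percentage change = ((1 + 0.29)^5 − 1) × 100% ≈ 257.2%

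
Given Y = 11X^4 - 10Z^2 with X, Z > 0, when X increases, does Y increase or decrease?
Y increases

Taking the partial derivative:
∂Y/∂X = 44X^3

∂Y/∂X = 44X^3 > 0 (assuming positive values)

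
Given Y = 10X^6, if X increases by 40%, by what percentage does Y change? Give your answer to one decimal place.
653.0%

For Y = 10X^6:
If X → X(1 + 0.4)
Then Y → Y · (1 + 0.4)^6
     ≈ Y · 7.5295

Percentage change = ((1 + 0.4)^6 − 1) × 100% ≈ 653.0%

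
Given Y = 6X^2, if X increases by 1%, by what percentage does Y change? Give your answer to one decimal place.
2.0%

For Y = 6X^2:
If X → X(1 + 0.01)
Then Y → Y · (1 + 0.01)^2
     = Y · 1.0201

Percentage change = ((1 + 0.01)^2 − 1) × 100% ≈ 2.0%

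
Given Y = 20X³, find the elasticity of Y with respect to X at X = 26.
Elasticity = 3

Elasticity = (dY/dX) · (X/Y)

dY/dX = 60·X²
At X = 26: dY/dX = 40560, Y = 351520

Elasticity = 40560 · (26 / 351520) = 3

Interpretation: for a small percentage change in X, the percentage change in Y is approximately 3.00 times as large.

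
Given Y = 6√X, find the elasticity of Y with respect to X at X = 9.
Elasticity = 1/2

Elasticity = (dY/dX) · (X/Y)

dY/dX = 3/√X
At X = 9: dY/dX = 1, Y = 18

Elasticity = 1 · (9 / 18) = 1/2

Interpretation: for a small percentage change in X, the percentage change in Y is approximately 0.50 times as large.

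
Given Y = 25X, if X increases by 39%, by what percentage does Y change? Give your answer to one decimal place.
39.0%

For Y = 25X:
If X → X(1 + 0.39)
Then Y → Y · (1 + 0.39)^1
     = Y · 1.3900

Percentage change = ((1 + 0.39)^1 − 1) × 100% = 39.0%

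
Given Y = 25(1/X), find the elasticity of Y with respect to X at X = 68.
Elasticity = -1

Elasticity = (dY/dX) · (X/Y)

dY/dX = -25/X²
At X = 68: dY/dX = -25/4624, Y = 25/68

Elasticity = (-25/4624) · (68 / (25/68)) = -1

Interpretation: for a small percentage change in X, the percentage change in Y is approximately -1.00 times as large.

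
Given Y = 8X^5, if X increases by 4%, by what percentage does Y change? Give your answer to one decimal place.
21.7%

For Y = 8X^5:
If X → X(1 + 0.04)
Then Y → Y · (1 + 0.04)^5
     ≈ Y · 1.2167

Percentage change = ((1 + 0.04)^5 − 1) × 100% ≈ 21.7%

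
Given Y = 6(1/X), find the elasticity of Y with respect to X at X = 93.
Elasticity = -1

Elasticity = (dY/dX) · (X/Y)

dY/dX = -6/X²
At X = 93: dY/dX = -2/2883, Y = 2/31

Elasticity = (-2/2883) · (93 / (2/31)) = -1

Interpretation: for a small percentage change in X, the percentage change in Y is approximately -1.00 times as large.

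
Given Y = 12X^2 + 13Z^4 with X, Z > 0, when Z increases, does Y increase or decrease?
Y increases

Taking the partial derivative:
∂Y/∂Z = 52Z^3

∂Y/∂Z = 52Z^3 > 0 (assuming positive values)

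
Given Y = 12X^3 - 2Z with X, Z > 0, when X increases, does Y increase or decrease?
Y increases

Taking the partial derivative:
∂Y/∂X = 36X^2

∂Y/∂X = 36X^2 > 0 (assuming positive values)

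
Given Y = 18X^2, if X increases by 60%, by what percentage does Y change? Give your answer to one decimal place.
156.0%

For Y = 18X^2:
If X → X(1 + 0.6)
Then Y → Y · (1 + 0.6)^2
     = Y · 2.5600

Percentage change = ((1 + 0.6)^2 − 1) × 100% = 156.0%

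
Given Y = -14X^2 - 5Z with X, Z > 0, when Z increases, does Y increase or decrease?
Y decreases

Taking the partial derivative:
∂Y/∂Z = -5

∂Y/∂Z = -5 < 0 (assuming positive values)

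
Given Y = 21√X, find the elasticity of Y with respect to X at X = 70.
Elasticity = 1/2

Elasticity = (dY/dX) · (X/Y)

dY/dX = 21/(2·√X)
At X = 70: dY/dX = 3·√70/20, Y = 21·√70

Elasticity = (3·√70/20) · (70 / (21·√70)) = 1/2

Interpretation: for a small percentage change in X, the percentage change in Y is approximately 0.50 times as large.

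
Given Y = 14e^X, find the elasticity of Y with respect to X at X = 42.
Elasticity = 42

Elasticity = (dY/dX) · (X/Y)

dY/dX = 14·e^X
At X = 42: dY/dX = 14·e^42, Y = 14·e^42

Elasticity = (14·e^42) · (42 / (14·e^42)) = 42

Interpretation: for a small percentage change in X, the percentage change in Y is approximately 42.00 times as large.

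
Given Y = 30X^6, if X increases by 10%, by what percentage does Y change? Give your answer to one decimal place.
77.2%

For Y = 30X^6:
If X → X(1 + 0.1)
Then Y → Y · (1 + 0.1)^6
     ≈ Y · 1.7716

Percentage change = ((1 + 0.1)^6 − 1) × 100% ≈ 77.2%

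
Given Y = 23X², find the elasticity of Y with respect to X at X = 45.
Elasticity = 2

Elasticity = (dY/dX) · (X/Y)

dY/dX = 46·X
At X = 45: dY/dX = 2070, Y = 46575

Elasticity = 2070 · (45 / 46575) = 2

Interpretation: for a small percentage change in X, the percentage change in Y is approximately 2.00 times as large.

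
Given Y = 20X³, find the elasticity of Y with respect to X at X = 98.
Elasticity = 3

Elasticity = (dY/dX) · (X/Y)

dY/dX = 60·X²
At X = 98: dY/dX = 576240, Y = 18823840

Elasticity = 576240 · (98 / 18823840) = 3

Interpretation: for a small percentage change in X, the percentage change in Y is approximately 3.00 times as large.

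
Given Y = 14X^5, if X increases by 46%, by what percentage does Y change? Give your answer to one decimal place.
563.4%

For Y = 14X^5:
If X → X(1 + 0.46)
Then Y → Y · (1 + 0.46)^5
     ≈ Y · 6.6338

Percentage change = ((1 + 0.46)^5 − 1) × 100% ≈ 563.4%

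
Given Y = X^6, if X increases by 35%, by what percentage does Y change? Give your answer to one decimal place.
505.3%

For Y = X^6:
If X → X(1 + 0.35)
Then Y → Y · (1 + 0.35)^6
     ≈ Y · 6.0534

Percentage change = ((1 + 0.35)^6 − 1) × 100% ≈ 505.3%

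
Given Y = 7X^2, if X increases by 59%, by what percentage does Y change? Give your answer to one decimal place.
152.8%

For Y = 7X^2:
If X → X(1 + 0.59)
Then Y → Y · (1 + 0.59)^2
     = Y · 2.5281

Percentage change = ((1 + 0.59)^2 − 1) × 100% ≈ 152.8%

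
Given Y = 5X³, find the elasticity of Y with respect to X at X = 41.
Elasticity = 3

Elasticity = (dY/dX) · (X/Y)

dY/dX = 15·X²
At X = 41: dY/dX = 25215, Y = 344605

Elasticity = 25215 · (41 / 344605) = 3

Interpretation: for a small percentage change in X, the percentage change in Y is approximately 3.00 times as large.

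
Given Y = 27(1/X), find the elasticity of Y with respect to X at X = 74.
Elasticity = -1

Elasticity = (dY/dX) · (X/Y)

dY/dX = -27/X²
At X = 74: dY/dX = -27/5476, Y = 27/74

Elasticity = (-27/5476) · (74 / (27/74)) = -1

Interpretation: for a small percentage change in X, the percentage change in Y is approximately -1.00 times as large.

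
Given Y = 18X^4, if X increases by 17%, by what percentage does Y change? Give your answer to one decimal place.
87.4%

For Y = 18X^4:
If X → X(1 + 0.17)
Then Y → Y · (1 + 0.17)^4
     ≈ Y · 1.8739

Percentage change = ((1 + 0.17)^4 − 1) × 100% ≈ 87.4%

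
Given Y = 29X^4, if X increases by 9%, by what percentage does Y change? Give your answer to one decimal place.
41.2%

For Y = 29X^4:
If X → X(1 + 0.09)
Then Y → Y · (1 + 0.09)^4
     ≈ Y · 1.4116

Percentage change = ((1 + 0.09)^4 − 1) × 100% ≈ 41.2%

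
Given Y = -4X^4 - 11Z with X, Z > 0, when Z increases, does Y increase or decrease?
Y decreases

Taking the partial derivative:
∂Y/∂Z = -11

∂Y/∂Z = -11 < 0 (assuming positive values)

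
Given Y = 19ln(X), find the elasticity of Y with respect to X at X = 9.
Elasticity = 1/ln(9) ≈ 0.4551

Elasticity = (dY/dX) · (X/Y)

dY/dX = 19/X
At X = 9: dY/dX = 19/9, Y = 19·ln(9)

Elasticity = (19/9) · (9 / (19·ln(9))) = 1/ln(9) ≈ 0.4551

Interpretation: for a small percentage change in X, the percentage change in Y is approximately 0.46 times as large.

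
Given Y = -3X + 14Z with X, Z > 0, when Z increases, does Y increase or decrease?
Y increases

Taking the partial derivative:
∂Y/∂Z = 14

∂Y/∂Z = 14 > 0 (assuming positive values)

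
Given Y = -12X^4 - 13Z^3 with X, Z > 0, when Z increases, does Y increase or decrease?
Y decreases

Taking the partial derivative:
∂Y/∂Z = -39Z^2

∂Y/∂Z = -39Z^2 < 0 (assuming positive values)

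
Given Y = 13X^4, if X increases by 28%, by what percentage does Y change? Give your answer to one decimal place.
168.4%

For Y = 13X^4:
If X → X(1 + 0.28)
Then Y → Y · (1 + 0.28)^4
     ≈ Y · 2.6844

Percentage change = ((1 + 0.28)^4 − 1) × 100% ≈ 168.4%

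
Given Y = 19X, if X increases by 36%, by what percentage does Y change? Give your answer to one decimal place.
36.0%

For Y = 19X:
If X → X(1 + 0.36)
Then Y → Y · (1 + 0.36)^1
     = Y · 1.3600

Percentage change = ((1 + 0.36)^1 − 1) × 100% = 36.0%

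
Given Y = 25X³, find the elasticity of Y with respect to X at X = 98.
Elasticity = 3

Elasticity = (dY/dX) · (X/Y)

dY/dX = 75·X²
At X = 98: dY/dX = 720300, Y = 23529800

Elasticity = 720300 · (98 / 23529800) = 3

Interpretation: for a small percentage change in X, the percentage change in Y is approximately 3.00 times as large.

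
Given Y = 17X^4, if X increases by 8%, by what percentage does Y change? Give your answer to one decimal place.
36.0%

For Y = 17X^4:
If X → X(1 + 0.08)
Then Y → Y · (1 + 0.08)^4
     ≈ Y · 1.3605

Percentage change = ((1 + 0.08)^4 − 1) × 100% ≈ 36.0%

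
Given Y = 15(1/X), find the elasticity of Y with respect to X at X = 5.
Elasticity = -1

Elasticity = (dY/dX) · (X/Y)

dY/dX = -15/X²
At X = 5: dY/dX = -3/5, Y = 3

Elasticity = (-3/5) · (5 / 3) = -1

Interpretation: for a small percentage change in X, the percentage change in Y is approximately -1.00 times as large.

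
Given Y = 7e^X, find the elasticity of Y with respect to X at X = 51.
Elasticity = 51

Elasticity = (dY/dX) · (X/Y)

dY/dX = 7·e^X
At X = 51: dY/dX = 7·e^51, Y = 7·e^51

Elasticity = (7·e^51) · (51 / (7·e^51)) = 51

Interpretation: for a small percentage change in X, the percentage change in Y is approximately 51.00 times as large.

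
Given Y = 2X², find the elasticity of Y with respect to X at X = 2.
Elasticity = 2

Elasticity = (dY/dX) · (X/Y)

dY/dX = 4·X
At X = 2: dY/dX = 8, Y = 8

Elasticity = 8 · (2 / 8) = 2

Interpretation: for a small percentage change in X, the percentage change in Y is approximately 2.00 times as large.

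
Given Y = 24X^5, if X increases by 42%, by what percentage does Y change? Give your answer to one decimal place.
477.4%

For Y = 24X^5:
If X → X(1 + 0.42)
Then Y → Y · (1 + 0.42)^5
     ≈ Y · 5.7735

Percentage change = ((1 + 0.42)^5 − 1) × 100% ≈ 477.4%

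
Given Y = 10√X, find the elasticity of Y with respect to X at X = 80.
Elasticity = 1/2

Elasticity = (dY/dX) · (X/Y)

dY/dX = 5/√X
At X = 80: dY/dX = √5/4, Y = 40·√5

Elasticity = (√5/4) · (80 / (40·√5)) = 1/2

Interpretation: for a small percentage change in X, the percentage change in Y is approximately 0.50 times as large.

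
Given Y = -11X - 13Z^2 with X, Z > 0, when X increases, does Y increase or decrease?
Y decreases

Taking the partial derivative:
∂Y/∂X = -11

∂Y/∂X = -11 < 0 (assuming positive values)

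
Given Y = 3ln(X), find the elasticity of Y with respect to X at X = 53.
Elasticity = 1/ln(53) ≈ 0.2519

Elasticity = (dY/dX) · (X/Y)

dY/dX = 3/X
At X = 53: dY/dX = 3/53, Y = 3·ln(53)

Elasticity = (3/53) · (53 / (3·ln(53))) = 1/ln(53) ≈ 0.2519

Interpretation: for a small percentage change in X, the percentage change in Y is approximately 0.25 times as large.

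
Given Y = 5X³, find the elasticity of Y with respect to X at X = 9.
Elasticity = 3

Elasticity = (dY/dX) · (X/Y)

dY/dX = 15·X²
At X = 9: dY/dX = 1215, Y = 3645

Elasticity = 1215 · (9 / 3645) = 3

Interpretation: for a small percentage change in X, the percentage change in Y is approximately 3.00 times as large.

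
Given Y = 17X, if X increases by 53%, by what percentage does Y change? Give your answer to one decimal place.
53.0%

For Y = 17X:
If X → X(1 + 0.53)
Then Y → Y · (1 + 0.53)^1
     = Y · 1.5300

Percentage change = ((1 + 0.53)^1 − 1) × 100% = 53.0%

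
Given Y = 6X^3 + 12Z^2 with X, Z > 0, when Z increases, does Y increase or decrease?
Y increases

Taking the partial derivative:
∂Y/∂Z = 24Z

∂Y/∂Z = 24Z > 0 (assuming positive values)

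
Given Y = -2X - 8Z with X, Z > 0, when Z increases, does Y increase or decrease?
Y decreases

Taking the partial derivative:
∂Y/∂Z = -8

∂Y/∂Z = -8 < 0 (assuming positive values)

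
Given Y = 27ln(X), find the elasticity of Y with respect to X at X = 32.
Elasticity = 1/ln(32) ≈ 0.2885

Elasticity = (dY/dX) · (X/Y)

dY/dX = 27/X
At X = 32: dY/dX = 27/32, Y = 27·ln(32)

Elasticity = (27/32) · (32 / (27·ln(32))) = 1/ln(32) ≈ 0.2885

Interpretation: for a small percentage change in X, the percentage change in Y is approximately 0.29 times as large.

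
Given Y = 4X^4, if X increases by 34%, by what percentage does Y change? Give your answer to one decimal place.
222.4%

For Y = 4X^4:
If X → X(1 + 0.34)
Then Y → Y · (1 + 0.34)^4
     ≈ Y · 3.2242

Percentage change = ((1 + 0.34)^4 − 1) × 100% ≈ 222.4%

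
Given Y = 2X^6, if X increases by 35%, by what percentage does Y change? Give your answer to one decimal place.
505.3%

For Y = 2X^6:
If X → X(1 + 0.35)
Then Y → Y · (1 + 0.35)^6
     ≈ Y · 6.0534

Percentage change = ((1 + 0.35)^6 − 1) × 100% ≈ 505.3%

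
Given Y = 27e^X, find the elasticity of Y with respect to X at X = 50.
Elasticity = 50

Elasticity = (dY/dX) · (X/Y)

dY/dX = 27·e^X
At X = 50: dY/dX = 27·e^50, Y = 27·e^50

Elasticity = (27·e^50) · (50 / (27·e^50)) = 50

Interpretation: for a small percentage change in X, the percentage change in Y is approximately 50.00 times as large.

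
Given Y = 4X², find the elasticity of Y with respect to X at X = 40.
Elasticity = 2

Elasticity = (dY/dX) · (X/Y)

dY/dX = 8·X
At X = 40: dY/dX = 320, Y = 6400

Elasticity = 320 · (40 / 6400) = 2

Interpretation: for a small percentage change in X, the percentage change in Y is approximately 2.00 times as large.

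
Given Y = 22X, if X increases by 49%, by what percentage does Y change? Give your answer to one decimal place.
49.0%

For Y = 22X:
If X → X(1 + 0.49)
Then Y → Y · (1 + 0.49)^1
     = Y · 1.4900

Percentage change = ((1 + 0.49)^1 − 1) × 100% = 49.0%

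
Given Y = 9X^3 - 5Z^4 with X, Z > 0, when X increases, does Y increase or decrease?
Y increases

Taking the partial derivative:
∂Y/∂X = 27X^2

∂Y/∂X = 27X^2 > 0 (assuming positive values)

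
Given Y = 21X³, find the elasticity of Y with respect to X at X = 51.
Elasticity = 3

Elasticity = (dY/dX) · (X/Y)

dY/dX = 63·X²
At X = 51: dY/dX = 163863, Y = 2785671

Elasticity = 163863 · (51 / 2785671) = 3

Interpretation: for a small percentage change in X, the percentage change in Y is approximately 3.00 times as large.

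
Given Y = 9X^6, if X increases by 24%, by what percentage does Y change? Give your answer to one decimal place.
263.5%

For Y = 9X^6:
If X → X(1 + 0.24)
Then Y → Y · (1 + 0.24)^6
     ≈ Y · 3.6352

Percentage change = ((1 + 0.24)^6 − 1) × 100% ≈ 263.5%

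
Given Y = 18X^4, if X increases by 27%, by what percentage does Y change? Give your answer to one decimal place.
160.1%

For Y = 18X^4:
If X → X(1 + 0.27)
Then Y → Y · (1 + 0.27)^4
     ≈ Y · 2.6014

Percentage change = ((1 + 0.27)^4 − 1) × 100% ≈ 160.1%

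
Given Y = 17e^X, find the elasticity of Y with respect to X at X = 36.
Elasticity = 36

Elasticity = (dY/dX) · (X/Y)

dY/dX = 17·e^X
At X = 36: dY/dX = 17·e^36, Y = 17·e^36

Elasticity = (17·e^36) · (36 / (17·e^36)) = 36

Interpretation: for a small percentage change in X, the percentage change in Y is approximately 36.00 times as large.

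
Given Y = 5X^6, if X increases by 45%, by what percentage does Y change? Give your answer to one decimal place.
829.4%

For Y = 5X^6:
If X → X(1 + 0.45)
Then Y → Y · (1 + 0.45)^6
     ≈ Y · 9.2941

Percentage change = ((1 + 0.45)^6 − 1) × 100% ≈ 829.4%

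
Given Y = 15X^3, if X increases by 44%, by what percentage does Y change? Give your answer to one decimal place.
198.6%

For Y = 15X^3:
If X → X(1 + 0.44)
Then Y → Y · (1 + 0.44)^3
     ≈ Y · 2.9860

Percentage change = ((1 + 0.44)^3 − 1) × 100% ≈ 198.6%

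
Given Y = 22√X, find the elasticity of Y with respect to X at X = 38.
Elasticity = 1/2

Elasticity = (dY/dX) · (X/Y)

dY/dX = 11/√X
At X = 38: dY/dX = 11·√38/38, Y = 22·√38

Elasticity = (11·√38/38) · (38 / (22·√38)) = 1/2

Interpretation: for a small percentage change in X, the percentage change in Y is approximately 0.50 times as large.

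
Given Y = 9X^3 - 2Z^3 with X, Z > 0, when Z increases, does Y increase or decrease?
Y decreases

Taking the partial derivative:
∂Y/∂Z = -6Z^2

∂Y/∂Z = -6Z^2 < 0 (assuming positive values)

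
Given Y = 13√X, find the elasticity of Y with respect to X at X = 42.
Elasticity = 1/2

Elasticity = (dY/dX) · (X/Y)

dY/dX = 13/(2·√X)
At X = 42: dY/dX = 13·√42/84, Y = 13·√42

Elasticity = (13·√42/84) · (42 / (13·√42)) = 1/2

Interpretation: for a small percentage change in X, the percentage change in Y is approximately 0.50 times as large.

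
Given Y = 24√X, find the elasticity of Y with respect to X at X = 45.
Elasticity = 1/2

Elasticity = (dY/dX) · (X/Y)

dY/dX = 12/√X
At X = 45: dY/dX = 4·√5/5, Y = 72·√5

Elasticity = (4·√5/5) · (45 / (72·√5)) = 1/2

Interpretation: for a small percentage change in X, the percentage change in Y is approximately 0.50 times as large.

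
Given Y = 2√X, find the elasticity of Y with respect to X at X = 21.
Elasticity = 1/2

Elasticity = (dY/dX) · (X/Y)

dY/dX = 1/√X
At X = 21: dY/dX = √21/21, Y = 2·√21

Elasticity = (√21/21) · (21 / (2·√21)) = 1/2

Interpretation: for a small percentage change in X, the percentage change in Y is approximately 0.50 times as large.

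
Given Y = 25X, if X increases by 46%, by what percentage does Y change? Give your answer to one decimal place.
46.0%

For Y = 25X:
If X → X(1 + 0.46)
Then Y → Y · (1 + 0.46)^1
     = Y · 1.4600

Percentage change = ((1 + 0.46)^1 − 1) × 100% = 46.0%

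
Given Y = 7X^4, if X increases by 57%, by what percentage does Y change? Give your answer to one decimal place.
507.6%

For Y = 7X^4:
If X → X(1 + 0.57)
Then Y → Y · (1 + 0.57)^4
     ≈ Y · 6.0757

Percentage change = ((1 + 0.57)^4 − 1) × 100% ≈ 507.6%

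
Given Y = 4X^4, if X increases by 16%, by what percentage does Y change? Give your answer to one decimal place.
81.1%

For Y = 4X^4:
If X → X(1 + 0.16)
Then Y → Y · (1 + 0.16)^4
     ≈ Y · 1.8106

Percentage change = ((1 + 0.16)^4 − 1) × 100% ≈ 81.1%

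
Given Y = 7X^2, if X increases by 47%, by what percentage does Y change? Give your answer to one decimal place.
116.1%

For Y = 7X^2:
If X → X(1 + 0.47)
Then Y → Y · (1 + 0.47)^2
     = Y · 2.1609

Percentage change = ((1 + 0.47)^2 − 1) × 100% ≈ 116.1%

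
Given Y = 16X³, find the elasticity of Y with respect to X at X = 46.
Elasticity = 3

Elasticity = (dY/dX) · (X/Y)

dY/dX = 48·X²
At X = 46: dY/dX = 101568, Y = 1557376

Elasticity = 101568 · (46 / 1557376) = 3

Interpretation: for a small percentage change in X, the percentage change in Y is approximately 3.00 times as large.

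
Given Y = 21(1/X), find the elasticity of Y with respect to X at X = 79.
Elasticity = -1

Elasticity = (dY/dX) · (X/Y)

dY/dX = -21/X²
At X = 79: dY/dX = -21/6241, Y = 21/79

Elasticity = (-21/6241) · (79 / (21/79)) = -1

Interpretation: for a small percentage change in X, the percentage change in Y is approximately -1.00 times as large.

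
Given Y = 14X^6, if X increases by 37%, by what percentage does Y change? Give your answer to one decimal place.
561.2%

For Y = 14X^6:
If X → X(1 + 0.37)
Then Y → Y · (1 + 0.37)^6
     ≈ Y · 6.6119

Percentage change = ((1 + 0.37)^6 − 1) × 100% ≈ 561.2%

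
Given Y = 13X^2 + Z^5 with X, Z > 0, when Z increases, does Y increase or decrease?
Y increases

Taking the partial derivative:
∂Y/∂Z = 5Z^4

∂Y/∂Z = 5Z^4 > 0 (assuming positive values)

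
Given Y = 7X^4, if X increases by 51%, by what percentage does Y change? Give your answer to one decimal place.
419.9%

For Y = 7X^4:
If X → X(1 + 0.51)
Then Y → Y · (1 + 0.51)^4
     ≈ Y · 5.1989

Percentage change = ((1 + 0.51)^4 − 1) × 100% ≈ 419.9%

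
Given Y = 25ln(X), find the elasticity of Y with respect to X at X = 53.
Elasticity = 1/ln(53) ≈ 0.2519

Elasticity = (dY/dX) · (X/Y)

dY/dX = 25/X
At X = 53: dY/dX = 25/53, Y = 25·ln(53)

Elasticity = (25/53) · (53 / (25·ln(53))) = 1/ln(53) ≈ 0.2519

Interpretation: for a small percentage change in X, the percentage change in Y is approximately 0.25 times as large.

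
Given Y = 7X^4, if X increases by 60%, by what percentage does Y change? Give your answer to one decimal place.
555.4%

For Y = 7X^4:
If X → X(1 + 0.6)
Then Y → Y · (1 + 0.6)^4
     = Y · 6.5536

Percentage change = ((1 + 0.6)^4 − 1) × 100% ≈ 555.4%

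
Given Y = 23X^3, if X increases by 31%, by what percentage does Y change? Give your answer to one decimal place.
124.8%

For Y = 23X^3:
If X → X(1 + 0.31)
Then Y → Y · (1 + 0.31)^3
     ≈ Y · 2.2481

Percentage change = ((1 + 0.31)^3 − 1) × 100% ≈ 124.8%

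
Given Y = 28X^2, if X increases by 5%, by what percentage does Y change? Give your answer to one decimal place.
10.3%

For Y = 28X^2:
If X → X(1 + 0.05)
Then Y → Y · (1 + 0.05)^2
     = Y · 1.1025

Percentage change = ((1 + 0.05)^2 − 1) × 100% ≈ 10.3%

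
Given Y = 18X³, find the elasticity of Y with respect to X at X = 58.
Elasticity = 3

Elasticity = (dY/dX) · (X/Y)

dY/dX = 54·X²
At X = 58: dY/dX = 181656, Y = 3512016

Elasticity = 181656 · (58 / 3512016) = 3

Interpretation: for a small percentage change in X, the percentage change in Y is approximately 3.00 times as large.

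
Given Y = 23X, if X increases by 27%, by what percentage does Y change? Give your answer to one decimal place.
27.0%

For Y = 23X:
If X → X(1 + 0.27)
Then Y → Y · (1 + 0.27)^1
     = Y · 1.2700

Percentage change = ((1 + 0.27)^1 − 1) × 100% = 27.0%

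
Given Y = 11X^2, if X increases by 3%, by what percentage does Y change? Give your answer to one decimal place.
6.1%

For Y = 11X^2:
If X → X(1 + 0.03)
Then Y → Y · (1 + 0.03)^2
     = Y · 1.0609

Percentage change = ((1 + 0.03)^2 − 1) × 100% ≈ 6.1%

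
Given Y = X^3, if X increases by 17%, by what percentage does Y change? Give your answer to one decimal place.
60.2%

For Y = X^3:
If X → X(1 + 0.17)
Then Y → Y · (1 + 0.17)^3
     ≈ Y · 1.6016

Percentage change = ((1 + 0.17)^3 − 1) × 100% ≈ 60.2%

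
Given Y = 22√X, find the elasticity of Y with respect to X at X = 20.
Elasticity = 1/2

Elasticity = (dY/dX) · (X/Y)

dY/dX = 11/√X
At X = 20: dY/dX = 11·√5/10, Y = 44·√5

Elasticity = (11·√5/10) · (20 / (44·√5)) = 1/2

Interpretation: for a small percentage change in X, the percentage change in Y is approximately 0.50 times as large.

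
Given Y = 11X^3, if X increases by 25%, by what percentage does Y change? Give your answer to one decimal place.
95.3%

For Y = 11X^3:
If X → X(1 + 0.25)
Then Y → Y · (1 + 0.25)^3
     ≈ Y · 1.9531

Percentage change = ((1 + 0.25)^3 − 1) × 100% ≈ 95.3%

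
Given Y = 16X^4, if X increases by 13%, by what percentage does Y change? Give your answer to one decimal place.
63.0%

For Y = 16X^4:
If X → X(1 + 0.13)
Then Y → Y · (1 + 0.13)^4
     ≈ Y · 1.6305

Percentage change = ((1 + 0.13)^4 − 1) × 100% ≈ 63.0%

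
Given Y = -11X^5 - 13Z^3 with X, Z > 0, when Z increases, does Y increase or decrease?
Y decreases

Taking the partial derivative:
∂Y/∂Z = -39Z^2

∂Y/∂Z = -39Z^2 < 0 (assuming positive values)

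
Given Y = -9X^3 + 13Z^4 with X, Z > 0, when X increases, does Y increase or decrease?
Y decreases

Taking the partial derivative:
∂Y/∂X = -27X^2

∂Y/∂X = -27X^2 < 0 (assuming positive values)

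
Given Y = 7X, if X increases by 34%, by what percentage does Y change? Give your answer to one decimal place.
34.0%

For Y = 7X:
If X → X(1 + 0.34)
Then Y → Y · (1 + 0.34)^1
     = Y · 1.3400

Percentage change = ((1 + 0.34)^1 − 1) × 100% = 34.0%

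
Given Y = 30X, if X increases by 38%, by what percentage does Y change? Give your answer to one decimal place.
38.0%

For Y = 30X:
If X → X(1 + 0.38)
Then Y → Y · (1 + 0.38)^1
     = Y · 1.3800

Percentage change = ((1 + 0.38)^1 − 1) × 100% = 38.0%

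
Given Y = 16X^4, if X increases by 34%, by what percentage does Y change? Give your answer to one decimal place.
222.4%

For Y = 16X^4:
If X → X(1 + 0.34)
Then Y → Y · (1 + 0.34)^4
     ≈ Y · 3.2242

Percentage change = ((1 + 0.34)^4 − 1) × 100% ≈ 222.4%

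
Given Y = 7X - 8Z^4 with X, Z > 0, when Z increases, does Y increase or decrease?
Y decreases

Taking the partial derivative:
∂Y/∂Z = -32Z^3

∂Y/∂Z = -32Z^3 < 0 (assuming positive values)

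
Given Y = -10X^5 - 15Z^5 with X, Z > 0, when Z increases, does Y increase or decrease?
Y decreases

Taking the partial derivative:
∂Y/∂Z = -75Z^4

∂Y/∂Z = -75Z^4 < 0 (assuming positive values)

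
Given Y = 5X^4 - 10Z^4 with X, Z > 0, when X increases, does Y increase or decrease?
Y increases

Taking the partial derivative:
∂Y/∂X = 20X^3

∂Y/∂X = 20X^3 > 0 (assuming positive values)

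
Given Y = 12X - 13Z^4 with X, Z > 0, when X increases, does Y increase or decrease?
Y increases

Taking the partial derivative:
∂Y/∂X = 12

∂Y/∂X = 12 > 0 (assuming positive values)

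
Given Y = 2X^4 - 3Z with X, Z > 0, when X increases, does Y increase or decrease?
Y increases

Taking the partial derivative:
∂Y/∂X = 8X^3

∂Y/∂X = 8X^3 > 0 (assuming positive values)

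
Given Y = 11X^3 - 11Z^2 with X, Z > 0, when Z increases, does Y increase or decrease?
Y decreases

Taking the partial derivative:
∂Y/∂Z = -22Z

∂Y/∂Z = -22Z < 0 (assuming positive values)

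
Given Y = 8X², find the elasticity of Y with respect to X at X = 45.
Elasticity = 2

Elasticity = (dY/dX) · (X/Y)

dY/dX = 16·X
At X = 45: dY/dX = 720, Y = 16200

Elasticity = 720 · (45 / 16200) = 2

Interpretation: for a small percentage change in X, the percentage change in Y is approximately 2.00 times as large.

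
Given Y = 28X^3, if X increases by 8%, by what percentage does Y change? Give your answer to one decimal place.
26.0%

For Y = 28X^3:
If X → X(1 + 0.08)
Then Y → Y · (1 + 0.08)^3
     ≈ Y · 1.2597

Percentage change = ((1 + 0.08)^3 − 1) × 100% ≈ 26.0%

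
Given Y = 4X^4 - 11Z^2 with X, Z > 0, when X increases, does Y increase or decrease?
Y increases

Taking the partial derivative:
∂Y/∂X = 16X^3

∂Y/∂X = 16X^3 > 0 (assuming positive values)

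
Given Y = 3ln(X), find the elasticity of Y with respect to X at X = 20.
Elasticity = 1/ln(20) ≈ 0.3338

Elasticity = (dY/dX) · (X/Y)

dY/dX = 3/X
At X = 20: dY/dX = 3/20, Y = 3·ln(20)

Elasticity = (3/20) · (20 / (3·ln(20))) = 1/ln(20) ≈ 0.3338

Interpretation: for a small percentage change in X, the percentage change in Y is approximately 0.33 times as large.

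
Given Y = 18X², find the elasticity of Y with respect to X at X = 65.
Elasticity = 2

Elasticity = (dY/dX) · (X/Y)

dY/dX = 36·X
At X = 65: dY/dX = 2340, Y = 76050

Elasticity = 2340 · (65 / 76050) = 2

Interpretation: for a small percentage change in X, the percentage change in Y is approximately 2.00 times as large.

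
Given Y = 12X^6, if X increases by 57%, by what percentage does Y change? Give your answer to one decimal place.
1397.6%

For Y = 12X^6:
If X → X(1 + 0.57)
Then Y → Y · (1 + 0.57)^6
     ≈ Y · 14.9761

Percentage change = ((1 + 0.57)^6 − 1) × 100% ≈ 1397.6%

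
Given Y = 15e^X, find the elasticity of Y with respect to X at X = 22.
Elasticity = 22

Elasticity = (dY/dX) · (X/Y)

dY/dX = 15·e^X
At X = 22: dY/dX = 15·e^22, Y = 15·e^22

Elasticity = (15·e^22) · (22 / (15·e^22)) = 22

Interpretation: for a small percentage change in X, the percentage change in Y is approximately 22.00 times as large.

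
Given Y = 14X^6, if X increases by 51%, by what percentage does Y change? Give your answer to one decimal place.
1085.4%

For Y = 14X^6:
If X → X(1 + 0.51)
Then Y → Y · (1 + 0.51)^6
     ≈ Y · 11.8539

Percentage change = ((1 + 0.51)^6 − 1) × 100% ≈ 1085.4%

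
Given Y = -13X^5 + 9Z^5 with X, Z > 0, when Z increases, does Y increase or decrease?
Y increases

Taking the partial derivative:
∂Y/∂Z = 45Z^4

∂Y/∂Z = 45Z^4 > 0 (assuming positive values)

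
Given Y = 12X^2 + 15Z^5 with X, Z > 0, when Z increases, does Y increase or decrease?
Y increases

Taking the partial derivative:
∂Y/∂Z = 75Z^4

∂Y/∂Z = 75Z^4 > 0 (assuming positive values)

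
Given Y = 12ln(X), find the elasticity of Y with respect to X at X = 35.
Elasticity = 1/ln(35) ≈ 0.2813

Elasticity = (dY/dX) · (X/Y)

dY/dX = 12/X
At X = 35: dY/dX = 12/35, Y = 12·ln(35)

Elasticity = (12/35) · (35 / (12·ln(35))) = 1/ln(35) ≈ 0.2813

Interpretation: for a small percentage change in X, the percentage change in Y is approximately 0.28 times as large.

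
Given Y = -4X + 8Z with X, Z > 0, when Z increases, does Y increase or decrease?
Y increases

Taking the partial derivative:
∂Y/∂Z = 8

∂Y/∂Z = 8 > 0 (assuming positive values)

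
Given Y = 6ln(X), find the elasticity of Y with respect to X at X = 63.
Elasticity = 1/ln(63) ≈ 0.2414

Elasticity = (dY/dX) · (X/Y)

dY/dX = 6/X
At X = 63: dY/dX = 2/21, Y = 6·ln(63)

Elasticity = (2/21) · (63 / (6·ln(63))) = 1/ln(63) ≈ 0.2414

Interpretation: for a small percentage change in X, the percentage change in Y is approximately 0.24 times as large.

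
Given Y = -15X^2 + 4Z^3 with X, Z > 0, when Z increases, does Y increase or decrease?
Y increases

Taking the partial derivative:
∂Y/∂Z = 12Z^2

∂Y/∂Z = 12Z^2 > 0 (assuming positive values)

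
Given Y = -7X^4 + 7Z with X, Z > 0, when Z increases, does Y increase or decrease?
Y increases

Taking the partial derivative:
∂Y/∂Z = 7

∂Y/∂Z = 7 > 0 (assuming positive values)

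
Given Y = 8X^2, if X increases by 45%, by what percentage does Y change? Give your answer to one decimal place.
110.3%

For Y = 8X^2:
If X → X(1 + 0.45)
Then Y → Y · (1 + 0.45)^2
     = Y · 2.1025

Percentage change = ((1 + 0.45)^2 − 1) × 100% ≈ 110.3%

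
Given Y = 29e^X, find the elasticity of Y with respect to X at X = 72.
Elasticity = 72

Elasticity = (dY/dX) · (X/Y)

dY/dX = 29·e^X
At X = 72: dY/dX = 29·e^72, Y = 29·e^72

Elasticity = (29·e^72) · (72 / (29·e^72)) = 72

Interpretation: for a small percentage change in X, the percentage change in Y is approximately 72.00 times as large.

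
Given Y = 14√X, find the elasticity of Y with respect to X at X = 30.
Elasticity = 1/2

Elasticity = (dY/dX) · (X/Y)

dY/dX = 7/√X
At X = 30: dY/dX = 7·√30/30, Y = 14·√30

Elasticity = (7·√30/30) · (30 / (14·√30)) = 1/2

Interpretation: for a small percentage change in X, the percentage change in Y is approximately 0.50 times as large.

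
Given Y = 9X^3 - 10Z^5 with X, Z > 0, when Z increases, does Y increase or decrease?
Y decreases

Taking the partial derivative:
∂Y/∂Z = -50Z^4

∂Y/∂Z = -50Z^4 < 0 (assuming positive values)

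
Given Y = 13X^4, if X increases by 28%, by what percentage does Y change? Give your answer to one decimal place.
168.4%

For Y = 13X^4:
If X → X(1 + 0.28)
Then Y → Y · (1 + 0.28)^4
     ≈ Y · 2.6844

Percentage change = ((1 + 0.28)^4 − 1) × 100% ≈ 168.4%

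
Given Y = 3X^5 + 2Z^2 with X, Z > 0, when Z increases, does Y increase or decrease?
Y increases

Taking the partial derivative:
∂Y/∂Z = 4Z

∂Y/∂Z = 4Z > 0 (assuming positive values)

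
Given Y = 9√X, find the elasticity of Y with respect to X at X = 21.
Elasticity = 1/2

Elasticity = (dY/dX) · (X/Y)

dY/dX = 9/(2·√X)
At X = 21: dY/dX = 3·√21/14, Y = 9·√21

Elasticity = (3·√21/14) · (21 / (9·√21)) = 1/2

Interpretation: for a small percentage change in X, the percentage change in Y is approximately 0.50 times as large.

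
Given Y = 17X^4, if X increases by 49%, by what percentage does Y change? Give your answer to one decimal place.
392.9%

For Y = 17X^4:
If X → X(1 + 0.49)
Then Y → Y · (1 + 0.49)^4
     ≈ Y · 4.9288

Percentage change = ((1 + 0.49)^4 − 1) × 100% ≈ 392.9%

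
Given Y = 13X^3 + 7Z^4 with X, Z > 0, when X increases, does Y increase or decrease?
Y increases

Taking the partial derivative:
∂Y/∂X = 39X^2

∂Y/∂X = 39X^2 > 0 (assuming positive values)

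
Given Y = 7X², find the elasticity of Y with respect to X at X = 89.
Elasticity = 2

Elasticity = (dY/dX) · (X/Y)

dY/dX = 14·X
At X = 89: dY/dX = 1246, Y = 55447

Elasticity = 1246 · (89 / 55447) = 2

Interpretation: for a small percentage change in X, the percentage change in Y is approximately 2.00 times as large.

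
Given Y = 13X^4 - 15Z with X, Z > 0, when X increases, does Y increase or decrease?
Y increases

Taking the partial derivative:
∂Y/∂X = 52X^3

∂Y/∂X = 52X^3 > 0 (assuming positive values)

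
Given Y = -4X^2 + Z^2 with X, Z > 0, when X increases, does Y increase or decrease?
Y decreases

Taking the partial derivative:
∂Y/∂X = -8X

∂Y/∂X = -8X < 0 (assuming positive values)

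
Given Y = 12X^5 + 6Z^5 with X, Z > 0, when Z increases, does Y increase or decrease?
Y increases

Taking the partial derivative:
∂Y/∂Z = 30Z^4

∂Y/∂Z = 30Z^4 > 0 (assuming positive values)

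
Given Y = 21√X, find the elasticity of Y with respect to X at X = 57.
Elasticity = 1/2

Elasticity = (dY/dX) · (X/Y)

dY/dX = 21/(2·√X)
At X = 57: dY/dX = 7·√57/38, Y = 21·√57

Elasticity = (7·√57/38) · (57 / (21·√57)) = 1/2

Interpretation: for a small percentage change in X, the percentage change in Y is approximately 0.50 times as large.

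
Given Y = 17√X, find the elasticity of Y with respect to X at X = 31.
Elasticity = 1/2

Elasticity = (dY/dX) · (X/Y)

dY/dX = 17/(2·√X)
At X = 31: dY/dX = 17·√31/62, Y = 17·√31

Elasticity = (17·√31/62) · (31 / (17·√31)) = 1/2

Interpretation: for a small percentage change in X, the percentage change in Y is approximately 0.50 times as large.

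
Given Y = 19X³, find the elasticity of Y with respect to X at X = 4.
Elasticity = 3

Elasticity = (dY/dX) · (X/Y)

dY/dX = 57·X²
At X = 4: dY/dX = 912, Y = 1216

Elasticity = 912 · (4 / 1216) = 3

Interpretation: for a small percentage change in X, the percentage change in Y is approximately 3.00 times as large.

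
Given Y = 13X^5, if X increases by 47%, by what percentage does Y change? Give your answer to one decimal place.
586.4%

For Y = 13X^5:
If X → X(1 + 0.47)
Then Y → Y · (1 + 0.47)^5
     ≈ Y · 6.8641

Percentage change = ((1 + 0.47)^5 − 1) × 100% ≈ 586.4%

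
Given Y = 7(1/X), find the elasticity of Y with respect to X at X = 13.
Elasticity = -1

Elasticity = (dY/dX) · (X/Y)

dY/dX = -7/X²
At X = 13: dY/dX = -7/169, Y = 7/13

Elasticity = (-7/169) · (13 / (7/13)) = -1

Interpretation: for a small percentage change in X, the percentage change in Y is approximately -1.00 times as large.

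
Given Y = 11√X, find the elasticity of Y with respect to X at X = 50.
Elasticity = 1/2

Elasticity = (dY/dX) · (X/Y)

dY/dX = 11/(2·√X)
At X = 50: dY/dX = 11·√2/20, Y = 55·√2

Elasticity = (11·√2/20) · (50 / (55·√2)) = 1/2

Interpretation: for a small percentage change in X, the percentage change in Y is approximately 0.50 times as large.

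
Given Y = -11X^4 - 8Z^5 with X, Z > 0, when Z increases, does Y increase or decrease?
Y decreases

Taking the partial derivative:
∂Y/∂Z = -40Z^4

∂Y/∂Z = -40Z^4 < 0 (assuming positive values)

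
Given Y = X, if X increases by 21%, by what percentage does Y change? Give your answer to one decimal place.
21.0%

For Y = X:
If X → X(1 + 0.21)
Then Y → Y · (1 + 0.21)^1
     = Y · 1.2100

Percentage change = ((1 + 0.21)^1 − 1) × 100% = 21.0%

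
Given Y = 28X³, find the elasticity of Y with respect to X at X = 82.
Elasticity = 3

Elasticity = (dY/dX) · (X/Y)

dY/dX = 84·X²
At X = 82: dY/dX = 564816, Y = 15438304

Elasticity = 564816 · (82 / 15438304) = 3

Interpretation: for a small percentage change in X, the percentage change in Y is approximately 3.00 times as large.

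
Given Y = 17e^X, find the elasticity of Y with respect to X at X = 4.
Elasticity = 4

Elasticity = (dY/dX) · (X/Y)

dY/dX = 17·e^X
At X = 4: dY/dX = 17·e^4, Y = 17·e^4

Elasticity = (17·e^4) · (4 / (17·e^4)) = 4

Interpretation: for a small percentage change in X, the percentage change in Y is approximately 4.00 times as large.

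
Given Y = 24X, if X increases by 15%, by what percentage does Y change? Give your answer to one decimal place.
15.0%

For Y = 24X:
If X → X(1 + 0.15)
Then Y → Y · (1 + 0.15)^1
     = Y · 1.1500

Percentage change = ((1 + 0.15)^1 − 1) × 100% = 15.0%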